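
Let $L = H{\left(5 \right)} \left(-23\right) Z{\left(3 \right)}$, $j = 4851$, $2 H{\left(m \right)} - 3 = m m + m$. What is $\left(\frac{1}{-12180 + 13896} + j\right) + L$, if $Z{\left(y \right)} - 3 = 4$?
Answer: $\frac{3765763}{1716} \approx 2194.5$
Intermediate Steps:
$H{\left(m \right)} = \frac{3}{2} + \frac{m}{2} + \frac{m^{2}}{2}$ ($H{\left(m \right)} = \frac{3}{2} + \frac{m m + m}{2} = \frac{3}{2} + \frac{m^{2} + m}{2} = \frac{3}{2} + \frac{m + m^{2}}{2} = \frac{3}{2} + \left(\frac{m}{2} + \frac{m^{2}}{2}\right) = \frac{3}{2} + \frac{m}{2} + \frac{m^{2}}{2}$)
$Z{\left(y \right)} = 7$ ($Z{\left(y \right)} = 3 + 4 = 7$)
$L = - \frac{5313}{2}$ ($L = \left(\frac{3}{2} + \frac{1}{2} \cdot 5 + \frac{5^{2}}{2}\right) \left(-23\right) 7 = \left(\frac{3}{2} + \frac{5}{2} + \frac{1}{2} \cdot 25\right) \left(-23\right) 7 = \left(\frac{3}{2} + \frac{5}{2} + \frac{25}{2}\right) \left(-23\right) 7 = \frac{33}{2} \left(-23\right) 7 = \left(- \frac{759}{2}\right) 7 = - \frac{5313}{2} \approx -2656.5$)
$\left(\frac{1}{-12180 + 13896} + j\right) + L = \left(\frac{1}{-12180 + 13896} + 4851\right) - \frac{5313}{2} = \left(\frac{1}{1716} + 4851\right) - \frac{5313}{2} = \frac{8324317}{1716} - \frac{5313}{2} = \frac{3765763}{1716}$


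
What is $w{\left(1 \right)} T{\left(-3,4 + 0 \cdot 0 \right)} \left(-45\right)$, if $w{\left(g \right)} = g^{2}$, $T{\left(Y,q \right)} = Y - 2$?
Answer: $225$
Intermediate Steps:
$T{\left(Y,q \right)} = -2 + Y$
$w{\left(1 \right)} T{\left(-3,4 + 0 \cdot 0 \right)} \left(-45\right) = 1^{2} \left(-2 - 3\right) \left(-45\right) = 1 \left(-5\right) \left(-45\right) = \left(-5\right) \left(-45\right) = 225$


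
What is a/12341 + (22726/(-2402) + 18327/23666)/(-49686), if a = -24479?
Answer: -4938092869373119/2489741250893988 ≈ -1.9834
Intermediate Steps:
a/12341 + (22726/(-2402) + 18327/23666)/(-49686) = -24479/12341 + (22726/(-2402) + 18327/23666)/(-49686) = -24479*1/12341 + (22726*(-1/2402) + 18327*(1/23666))*(-1/49686) = -3497/1763 + (-11363/1201 + 18327/23666)*(-1/49686) = -3497/1763 - 246906031/28422866*(-1/49686) = -3497/1763 + 246906031/1412218520076 = -4938092869373119/2489741250893988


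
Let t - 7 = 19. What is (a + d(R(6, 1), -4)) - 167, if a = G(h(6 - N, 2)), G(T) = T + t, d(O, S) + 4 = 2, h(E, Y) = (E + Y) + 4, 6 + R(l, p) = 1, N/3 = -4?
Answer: -119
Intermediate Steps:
t = 26 (t = 7 + 19 = 26)
N = -12 (N = 3*(-4) = -12)
R(l, p) = -5 (R(l, p) = -6 + 1 = -5)
h(E, Y) = 4 + E + Y
d(O, S) = -2 (d(O, S) = -4 + 2 = -2)
G(T) = 26 + T (G(T) = T + 26 = 26 + T)
a = 50 (a = 26 + (4 + (6 - 1*(-12)) + 2) = 26 + (4 + (6 + 12) + 2) = 26 + (4 + 18 + 2) = 26 + 24 = 50)
(a + d(R(6, 1), -4)) - 167 = (50 - 2) - 167 = 48 - 167 = -119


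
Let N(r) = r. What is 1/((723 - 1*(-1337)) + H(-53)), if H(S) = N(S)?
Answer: 1/2007 ≈ 0.00049826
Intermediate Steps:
H(S) = S
1/((723 - 1*(-1337)) + H(-53)) = 1/((723 - 1*(-1337)) - 53) = 1/((723 + 1337) - 53) = 1/(2060 - 53) = 1/2007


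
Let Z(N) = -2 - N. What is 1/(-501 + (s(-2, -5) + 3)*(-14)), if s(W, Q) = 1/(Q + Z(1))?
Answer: -4/2165 ≈ -0.0018476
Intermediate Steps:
s(W, Q) = 1/(-3 + Q) (s(W, Q) = 1/(Q + (-2 - 1*1)) = 1/(Q + (-2 - 1)) = 1/(Q - 3) = 1/(-3 + Q))
1/(-501 + (s(-2, -5) + 3)*(-14)) = 1/(-501 + (1/(-3 - 5) + 3)*(-14)) = 1/(-501 + (1/(-8) + 3)*(-14)) = 1/(-501 + (-1/8 + 3)*(-14)) = 1/(-501 + (23/8)*(-14)) = 1/(-501 - 161/4) = 1/(-2165/4) = -4/2165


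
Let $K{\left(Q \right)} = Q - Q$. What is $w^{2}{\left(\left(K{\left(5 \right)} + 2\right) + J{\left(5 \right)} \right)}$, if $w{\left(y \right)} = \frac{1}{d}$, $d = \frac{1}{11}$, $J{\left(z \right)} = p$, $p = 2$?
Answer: $121$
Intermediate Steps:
$K{\left(Q \right)} = 0$
$J{\left(z \right)} = 2$
$d = \frac{1}{11} \approx 0.090909$
$w{\left(y \right)} = 11$ ($w{\left(y \right)} = \frac{1}{\frac{1}{11}} = 11$)
$w^{2}{\left(\left(K{\left(5 \right)} + 2\right) + J{\left(5 \right)} \right)} = 11^{2} = 121$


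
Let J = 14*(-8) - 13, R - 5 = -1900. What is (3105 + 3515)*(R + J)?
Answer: -13372400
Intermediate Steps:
R = -1895 (R = 5 - 1900 = -1895)
J = -125 (J = -112 - 13 = -125)
(3105 + 3515)*(R + J) = (3105 + 3515)*(-1895 - 125) = 6620*(-2020) = -13372400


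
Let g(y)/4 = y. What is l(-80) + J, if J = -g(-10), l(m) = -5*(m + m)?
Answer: 840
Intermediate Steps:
l(m) = -10*m
g(y) = 4*y
J = 40 (J = -4*(-10) = -1*(-40) = 40)
l(-80) + J = -10*(-80) + 40 = 800 + 40 = 840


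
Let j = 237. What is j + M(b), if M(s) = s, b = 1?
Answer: 238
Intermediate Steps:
j + M(b) = 237 + 1 = 238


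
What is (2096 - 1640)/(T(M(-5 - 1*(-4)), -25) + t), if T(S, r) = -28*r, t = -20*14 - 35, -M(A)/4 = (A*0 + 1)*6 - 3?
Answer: 456/385 ≈ 1.1844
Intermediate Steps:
M(A) = -12 (M(A) = -4*((A*0 + 1)*6 - 3) = -4*((0 + 1)*6 - 3) = -4*(1*6 - 3) = -4*(6 - 3) = -4*3 = -12)
t = -315 (t = -280 - 35 = -315)
(2096 - 1640)/(T(M(-5 - 1*(-4)), -25) + t) = (2096 - 1640)/(-28*(-25) - 315) = 456/(700 - 315) = 456/385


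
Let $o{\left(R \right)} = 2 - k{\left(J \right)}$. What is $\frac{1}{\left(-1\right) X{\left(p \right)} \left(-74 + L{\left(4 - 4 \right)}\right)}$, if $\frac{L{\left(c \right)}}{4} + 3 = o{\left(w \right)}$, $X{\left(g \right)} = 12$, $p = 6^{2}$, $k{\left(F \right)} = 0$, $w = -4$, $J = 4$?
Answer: $\frac{1}{936} \approx 0.0010684$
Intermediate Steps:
$p = 36$
$o{\left(R \right)} = 2$ ($o{\left(R \right)} = 2 - 0 = 2 + 0 = 2$)
$L{\left(c \right)} = -4$ ($L{\left(c \right)} = -12 + 4 \cdot 2 = -12 + 8 = -4$)
$\frac{1}{\left(-1\right) X{\left(p \right)} \left(-74 + L{\left(4 - 4 \right)}\right)} = \frac{1}{\left(-1\right) 12 \left(-74 - 4\right)} = \frac{1}{\left(-1\right) 12 \left(-78\right)} = \frac{1}{\left(-1\right) \left(-936\right)} = \frac{1}{936}$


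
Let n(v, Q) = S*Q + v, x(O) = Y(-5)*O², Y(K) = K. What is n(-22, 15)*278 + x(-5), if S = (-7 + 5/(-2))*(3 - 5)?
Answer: 72989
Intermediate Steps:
S = 19 (S = (-7 + 5*(-½))*(-2) = (-7 - 5/2)*(-2) = -19/2*(-2) = 19)
x(O) = -5*O²
n(v, Q) = v + 19*Q (n(v, Q) = 19*Q + v = v + 19*Q)
n(-22, 15)*278 + x(-5) = (-22 + 19*15)*278 - 5*(-5)² = (-22 + 285)*278 - 5*25 = 263*278 - 125 = 73114 - 125 = 72989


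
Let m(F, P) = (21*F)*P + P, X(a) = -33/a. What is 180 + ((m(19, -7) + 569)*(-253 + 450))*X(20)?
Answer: 14507331/20 ≈ 7.2537e+5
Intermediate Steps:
m(F, P) = P + 21*F*P (m(F, P) = 21*F*P + P = P + 21*F*P)
180 + ((m(19, -7) + 569)*(-253 + 450))*X(20) = 180 + ((-7*(1 + 21*19) + 569)*(-253 + 450))*(-33/20) = 180 + ((-7*(1 + 399) + 569)*197)*(-33*1/20) = 180 + ((-7*400 + 569)*197)*(-33/20) = 180 + ((-2800 + 569)*197)*(-33/20) = 180 - 2231*197*(-33/20) = 180 - 439507*(-33/20) = 180 + 14503731/20 = 14507331/20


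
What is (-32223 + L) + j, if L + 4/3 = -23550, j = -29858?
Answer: -256897/3 ≈ -85632.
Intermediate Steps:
L = -70654/3 (L = -4/3 - 23550 = -70654/3 ≈ -23551.)
(-32223 + L) + j = (-32223 - 70654/3) - 29858 = -167323/3 - 29858 = -256897/3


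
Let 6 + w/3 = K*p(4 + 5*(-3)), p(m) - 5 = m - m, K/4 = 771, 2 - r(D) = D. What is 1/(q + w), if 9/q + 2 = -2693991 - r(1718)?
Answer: 2692277/124496273025 ≈ 2.1625e-5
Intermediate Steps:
r(D) = 2 - D
K = 3084 (K = 4*771 = 3084)
p(m) = 5 (p(m) = 5 + (m - m) = 5 + 0 = 5)
q = -9/2692277 (q = 9/(-2 + (-2693991 - (2 - 1*1718))) = 9/(-2 + (-2693991 - (2 - 1718))) = 9/(-2 + (-2693991 - 1*(-1716))) = 9/(-2 + (-2693991 + 1716)) = 9/(-2 - 2692275) = 9/(-2692277) = 9*(-1/2692277) = -9/2692277 ≈ -3.3429e-6)
w = 46242 (w = -18 + 3*(3084*5) = -18 + 3*15420 = -18 + 46260 = 46242)
1/(q + w) = 1/(-9/2692277 + 46242) = 1/(124496273025/2692277) = 2692277/124496273025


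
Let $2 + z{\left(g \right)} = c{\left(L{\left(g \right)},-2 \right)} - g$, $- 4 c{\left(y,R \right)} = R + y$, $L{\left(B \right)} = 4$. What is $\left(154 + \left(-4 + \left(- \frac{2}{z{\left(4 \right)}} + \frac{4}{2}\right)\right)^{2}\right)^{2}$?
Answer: $\frac{702780100}{28561} \approx 24606.0$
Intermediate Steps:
$c{\left(y,R \right)} = - \frac{R}{4} - \frac{y}{4}$ ($c{\left(y,R \right)} = - \frac{R + y}{4} = - \frac{R}{4} - \frac{y}{4}$)
$z{\left(g \right)} = - \frac{5}{2} - g$ ($z{\left(g \right)} = -2 - \left(\frac{1}{2} + g\right) = - \frac{5}{2} - g$)
$\left(154 + \left(-4 + \left(- \frac{2}{z{\left(4 \right)}} + \frac{4}{2}\right)\right)^{2}\right)^{2} = \left(154 + \left(-4 + \left(- \frac{2}{- \frac{5}{2} - 4} + \frac{4}{2}\right)\right)^{2}\right)^{2} = \left(154 + \left(-4 + \left(- \frac{2}{- \frac{5}{2} - 4} + 4 \cdot \frac{1}{2}\right)\right)^{2}\right)^{2} = \left(154 + \left(-4 + \left(- \frac{2}{- \frac{13}{2}} + 2\right)\right)^{2}\right)^{2} = \left(154 + \left(-4 + \left(\left(-2\right) \left(- \frac{2}{13}\right) + 2\right)\right)^{2}\right)^{2} = \left(154 + \left(-4 + \left(\frac{4}{13} + 2\right)\right)^{2}\right)^{2} = \left(154 + \left(-4 + \frac{30}{13}\right)^{2}\right)^{2} = \left(154 + \left(- \frac{22}{13}\right)^{2}\right)^{2} = \left(154 + \frac{484}{169}\right)^{2} = \left(\frac{26510}{169}\right)^{2} = \frac{702780100}{28561}$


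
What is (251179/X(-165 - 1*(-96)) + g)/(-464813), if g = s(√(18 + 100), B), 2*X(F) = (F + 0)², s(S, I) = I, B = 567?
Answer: -3201845/2212974693 ≈ -0.0014469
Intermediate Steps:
X(F) = F²/2 (X(F) = (F + 0)²/2 = F²/2)
g = 567
(251179/X(-165 - 1*(-96)) + g)/(-464813) = (251179/(((-165 - 1*(-96))²/2)) + 567)/(-464813) = (251179/(((-165 + 96)²/2)) + 567)*(-1/464813) = (251179/(((½)*(-69)²)) + 567)*(-1/464813) = (251179/(((½)*4761)) + 567)*(-1/464813) = (251179/(4761/2) + 567)*(-1/464813) = (251179*(2/4761) + 567)*(-1/464813) = (502358/4761 + 567)*(-1/464813) = (3201845/4761)*(-1/464813) = -3201845/2212974693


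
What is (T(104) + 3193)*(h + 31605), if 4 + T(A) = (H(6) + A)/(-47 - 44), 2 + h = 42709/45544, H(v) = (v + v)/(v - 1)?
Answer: 298250364662869/2960360 ≈ 1.0075e+8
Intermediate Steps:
H(v) = 2*v/(-1 + v) (H(v) = (2*v)/(-1 + v) = 2*v/(-1 + v))
h = -48379/45544 (h = -2 + 42709/45544 = -48379/45544 ≈ -1.0622)
T(A) = -1832/455 - A/91 (T(A) = -4 + (2*6/(-1 + 6) + A)/(-47 - 44) = -4 + (2*6/5 + A)/(-91) = -4 + (2*6*(⅕) + A)*(-1/91) = -4 + (12/5 + A)*(-1/91) = -4 + (-12/455 - A/91) = -1832/455 - A/91)
(T(104) + 3193)*(h + 31605) = ((-1832/455 - 1/91*104) + 3193)*(-48379/45544 + 31605) = ((-1832/455 - 8/7) + 3193)*(1439369741/45544) = (-336/65 + 3193)*(1439369741/45544) = (207209/65)*(1439369741/45544) = 298250364662869/2960360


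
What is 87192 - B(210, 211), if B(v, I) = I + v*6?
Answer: 85721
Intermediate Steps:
B(v, I) = I + 6*v
87192 - B(210, 211) = 87192 - (211 + 6*210) = 87192 - (211 + 1260) = 87192 - 1*1471 = 87192 - 1471 = 85721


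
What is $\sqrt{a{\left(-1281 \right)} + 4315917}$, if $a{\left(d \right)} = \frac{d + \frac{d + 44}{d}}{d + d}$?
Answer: $\frac{\sqrt{7082252296099}}{1281} \approx 2077.5$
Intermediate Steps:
$a{\left(d \right)} = \frac{d + \frac{44 + d}{d}}{2 d}$
$\sqrt{a{\left(-1281 \right)} + 4315917} = \sqrt{\frac{44 - 1281 + \left(-1281\right)^{2}}{2 \cdot 1640961} + 4315917} = \sqrt{\frac{1}{2} \cdot \frac{1}{1640961} \left(44 - 1281 + 1640961\right) + 4315917} = \sqrt{\frac{1}{2} \cdot \frac{1}{1640961} \cdot 1639724 + 4315917} = \sqrt{\frac{819862}{1640961} + 4315917} = \sqrt{\frac{7082252296099}{1640961}} = \frac{\sqrt{7082252296099}}{1281}$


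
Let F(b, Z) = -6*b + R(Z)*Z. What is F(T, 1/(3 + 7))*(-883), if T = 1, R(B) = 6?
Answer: 23841/5 ≈ 4768.2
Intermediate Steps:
F(b, Z) = -6*b + 6*Z
F(T, 1/(3 + 7))*(-883) = (-6*1 + 6/(3 + 7))*(-883) = (-6 + 6/10)*(-883) = (-6 + 6*(⅒))*(-883) = (-6 + ⅗)*(-883) = -27/5*(-883) = 23841/5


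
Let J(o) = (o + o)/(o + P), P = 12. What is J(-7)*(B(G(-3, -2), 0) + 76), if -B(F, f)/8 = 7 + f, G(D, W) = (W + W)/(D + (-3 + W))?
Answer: -56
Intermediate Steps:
G(D, W) = 2*W/(-3 + D + W) (G(D, W) = (2*W)/(-3 + D + W) = 2*W/(-3 + D + W))
J(o) = 2*o/(12 + o) (J(o) = (o + o)/(o + 12) = (2*o)/(12 + o) = 2*o/(12 + o))
B(F, f) = -56 - 8*f (B(F, f) = -8*(7 + f) = -56 - 8*f)
J(-7)*(B(G(-3, -2), 0) + 76) = (2*(-7)/(12 - 7))*((-56 - 8*0) + 76) = (2*(-7)/5)*((-56 + 0) + 76) = (2*(-7)*(⅕))*(-56 + 76) = -14/5*20 = -56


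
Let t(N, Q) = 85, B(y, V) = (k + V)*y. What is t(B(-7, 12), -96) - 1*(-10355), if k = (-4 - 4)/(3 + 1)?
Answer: 10440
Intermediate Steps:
k = -2 (k = -8/4 = -8*¼ = -2)
B(y, V) = y*(-2 + V) (B(y, V) = (-2 + V)*y = y*(-2 + V))
t(B(-7, 12), -96) - 1*(-10355) = 85 - 1*(-10355) = 85 + 10355 = 10440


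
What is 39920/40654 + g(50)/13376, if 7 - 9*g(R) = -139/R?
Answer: 40051057301/40784092800 ≈ 0.98203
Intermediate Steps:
g(R) = 7/9 + 139/(9*R) (g(R) = 7/9 - (-139)/(9*R) = 7/9 + 139/(9*R))
39920/40654 + g(50)/13376 = 39920/40654 + ((⅑)*(139 + 7*50)/50)/13376 = 39920*(1/40654) + ((⅑)*(1/50)*(139 + 350))*(1/13376) = 19960/20327 + ((⅑)*(1/50)*489)*(1/13376) = 19960/20327 + (163/150)*(1/13376) = 19960/20327 + 163/2006400 = 40051057301/40784092800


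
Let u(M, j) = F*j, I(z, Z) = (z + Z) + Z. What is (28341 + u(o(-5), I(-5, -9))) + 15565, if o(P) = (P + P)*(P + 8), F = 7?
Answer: 43745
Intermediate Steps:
o(P) = 2*P*(8 + P) (o(P) = (2*P)*(8 + P) = 2*P*(8 + P))
I(z, Z) = z + 2*Z (I(z, Z) = (Z + z) + Z = z + 2*Z)
u(M, j) = 7*j
(28341 + u(o(-5), I(-5, -9))) + 15565 = (28341 + 7*(-5 + 2*(-9))) + 15565 = (28341 + 7*(-5 - 18)) + 15565 = (28341 + 7*(-23)) + 15565 = (28341 - 161) + 15565 = 28180 + 15565 = 43745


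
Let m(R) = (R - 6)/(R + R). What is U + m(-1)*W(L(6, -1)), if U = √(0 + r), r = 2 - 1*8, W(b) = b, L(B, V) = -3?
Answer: -21/2 + I*√6 ≈ -10.5 + 2.4495*I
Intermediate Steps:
r = -6 (r = 2 - 8 = -6)
U = I*√6 (U = √(0 - 6) = √(-6) = I*√6 ≈ 2.4495*I)
m(R) = (-6 + R)/(2*R) (m(R) = (-6 + R)/((2*R)) = (-6 + R)*(1/(2*R)) = (-6 + R)/(2*R))
U + m(-1)*W(L(6, -1)) = I*√6 + ((½)*(-6 - 1)/(-1))*(-3) = I*√6 + ((½)*(-1)*(-7))*(-3) = I*√6 + (7/2)*(-3) = I*√6 - 21/2 = -21/2 + I*√6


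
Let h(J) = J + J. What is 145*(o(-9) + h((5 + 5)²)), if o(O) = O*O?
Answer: 40745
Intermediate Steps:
h(J) = 2*J
o(O) = O²
145*(o(-9) + h((5 + 5)²)) = 145*((-9)² + 2*(5 + 5)²) = 145*(81 + 2*10²) = 145*(81 + 2*100) = 145*(81 + 200) = 145*281 = 40745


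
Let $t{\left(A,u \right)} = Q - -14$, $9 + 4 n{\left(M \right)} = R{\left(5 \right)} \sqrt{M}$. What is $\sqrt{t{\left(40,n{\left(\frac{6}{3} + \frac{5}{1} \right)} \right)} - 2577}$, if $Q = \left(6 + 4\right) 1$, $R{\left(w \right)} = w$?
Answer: $i \sqrt{2553} \approx 50.527 i$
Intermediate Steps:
$Q = 10$ ($Q = 10 \cdot 1 = 10$)
$n{\left(M \right)} = - \frac{9}{4} + \frac{5 \sqrt{M}}{4}$
$t{\left(A,u \right)} = 24$ ($t{\left(A,u \right)} = 10 - -14 = 10 + 14 = 24$)
$\sqrt{t{\left(40,n{\left(\frac{6}{3} + \frac{5}{1} \right)} \right)} - 2577} = \sqrt{24 - 2577} = \sqrt{-2553} = i \sqrt{2553}$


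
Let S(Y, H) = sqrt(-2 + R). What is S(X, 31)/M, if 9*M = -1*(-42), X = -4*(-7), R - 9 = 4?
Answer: 3*sqrt(11)/14 ≈ 0.71071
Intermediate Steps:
R = 13 (R = 9 + 4 = 13)
X = 28
S(Y, H) = sqrt(11) (S(Y, H) = sqrt(-2 + 13) = sqrt(11))
M = 14/3 (M = (-1*(-42))/9 = (1/9)*42 = 14/3 ≈ 4.6667)
S(X, 31)/M = sqrt(11)/(14/3) = sqrt(11)*(3/14) = 3*sqrt(11)/14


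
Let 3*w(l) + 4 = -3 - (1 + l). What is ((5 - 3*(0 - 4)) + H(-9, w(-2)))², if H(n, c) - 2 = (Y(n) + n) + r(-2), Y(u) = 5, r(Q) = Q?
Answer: 169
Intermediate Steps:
w(l) = -8/3 - l/3 (w(l) = -4/3 + (-3 - (1 + l))/3 = -4/3 + (-3 + (-1 - l))/3 = -4/3 + (-4 - l)/3 = -4/3 + (-4/3 - l/3) = -8/3 - l/3)
H(n, c) = 5 + n (H(n, c) = 2 + ((5 + n) - 2) = 2 + (3 + n) = 5 + n)
((5 - 3*(0 - 4)) + H(-9, w(-2)))² = ((5 - 3*(0 - 4)) + (5 - 9))² = ((5 - 3*(-4)) - 4)² = ((5 + 12) - 4)² = (17 - 4)² = 13² = 169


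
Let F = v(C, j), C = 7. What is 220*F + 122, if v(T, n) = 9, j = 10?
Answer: 2102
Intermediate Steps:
F = 9
220*F + 122 = 220*9 + 122 = 1980 + 122 = 2102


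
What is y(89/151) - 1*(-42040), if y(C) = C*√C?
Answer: 42040 + 89*√13439/22801 ≈ 42040.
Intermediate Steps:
y(C) = C^(3/2)
y(89/151) - 1*(-42040) = (89/151)^(3/2) - 1*(-42040) = (89*(1/151))^(3/2) + 42040 = (89/151)^(3/2) + 42040 = 89*√13439/22801 + 42040 = 42040 + 89*√13439/22801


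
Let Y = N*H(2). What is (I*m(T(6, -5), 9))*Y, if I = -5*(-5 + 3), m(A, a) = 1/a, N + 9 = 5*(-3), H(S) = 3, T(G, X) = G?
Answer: -80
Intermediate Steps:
N = -24 (N = -9 + 5*(-3) = -9 - 15 = -24)
m(A, a) = 1/a
I = 10 (I = -5*(-2) = 10)
Y = -72 (Y = -24*3 = -72)
(I*m(T(6, -5), 9))*Y = (10/9)*(-72) = -80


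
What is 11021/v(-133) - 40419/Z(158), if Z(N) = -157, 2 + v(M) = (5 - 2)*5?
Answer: 2255744/2041 ≈ 1105.2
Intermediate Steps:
v(M) = 13 (v(M) = -2 + (5 - 2)*5 = -2 + 3*5 = -2 + 15 = 13)
11021/v(-133) - 40419/Z(158) = 11021/13 - 40419/(-157) = 11021*(1/13) - 40419*(-1/157) = 11021/13 + 40419/157 = 2255744/2041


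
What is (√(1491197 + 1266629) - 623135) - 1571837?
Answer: -2194972 + √2757826 ≈ -2.1933e+6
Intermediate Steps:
(√(1491197 + 1266629) - 623135) - 1571837 = (√2757826 - 623135) - 1571837 = (-623135 + √2757826) - 1571837 = -2194972 + √2757826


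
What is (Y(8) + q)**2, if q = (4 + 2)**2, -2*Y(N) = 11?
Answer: 3721/4 ≈ 930.25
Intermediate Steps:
Y(N) = -11/2 (Y(N) = -1/2*11 = -11/2)
q = 36 (q = 6**2 = 36)
(Y(8) + q)**2 = (-11/2 + 36)**2 = (61/2)**2 = 3721/4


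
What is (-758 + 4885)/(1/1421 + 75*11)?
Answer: 5864467/1172326 ≈ 5.0024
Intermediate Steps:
(-758 + 4885)/(1/1421 + 75*11) = 4127/(1/1421 + 825) = 4127/(1172326/1421) = 4127*(1421/1172326) = 5864467/1172326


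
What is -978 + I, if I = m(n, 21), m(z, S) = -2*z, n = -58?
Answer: -862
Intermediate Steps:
I = 116 (I = -2*(-58) = 116)
-978 + I = -978 + 116 = -862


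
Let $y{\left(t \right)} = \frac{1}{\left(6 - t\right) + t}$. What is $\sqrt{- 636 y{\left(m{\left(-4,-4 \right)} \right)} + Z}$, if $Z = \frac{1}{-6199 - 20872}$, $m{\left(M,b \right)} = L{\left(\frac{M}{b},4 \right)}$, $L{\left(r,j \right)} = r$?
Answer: $\frac{i \sqrt{77680965417}}{27071} \approx 10.296 i$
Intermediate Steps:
$m{\left(M,b \right)} = \frac{M}{b}$
$y{\left(t \right)} = \frac{1}{6}$
$Z = - \frac{1}{27071}$ ($Z = \frac{1}{-27071} = - \frac{1}{27071} \approx -3.694 \cdot 10^{-5}$)
$\sqrt{- 636 y{\left(m{\left(-4,-4 \right)} \right)} + Z} = \sqrt{\left(-636\right) \frac{1}{6} - \frac{1}{27071}} = \sqrt{-106 - \frac{1}{27071}} = \sqrt{- \frac{2869527}{27071}} = \frac{i \sqrt{77680965417}}{27071}$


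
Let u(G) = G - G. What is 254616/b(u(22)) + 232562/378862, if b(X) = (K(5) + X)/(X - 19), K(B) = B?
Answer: -83310047729/86105 ≈ -9.6754e+5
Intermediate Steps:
u(G) = 0
b(X) = (5 + X)/(-19 + X) (b(X) = (5 + X)/(X - 19) = (5 + X)/(-19 + X))
254616/b(u(22)) + 232562/378862 = 254616/(((5 + 0)/(-19 + 0))) + 232562/378862 = 254616/((5/(-19))) + 232562*(1/378862) = 254616/((-1/19*5)) + 10571/17221 = 254616/(-5/19) + 10571/17221 = 254616*(-19/5) + 10571/17221 = -4837704/5 + 10571/17221 = -83310047729/86105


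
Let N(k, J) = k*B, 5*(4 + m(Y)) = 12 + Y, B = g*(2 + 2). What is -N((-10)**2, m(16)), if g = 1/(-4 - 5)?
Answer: 400/9 ≈ 44.444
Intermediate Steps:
g = -1/9 (g = 1/(-9) = -1/9 ≈ -0.11111)
B = -4/9 (B = -(2 + 2)/9 = -1/9*4 = -4/9 ≈ -0.44444)
m(Y) = -8/5 + Y/5 (m(Y) = -4 + (12 + Y)/5 = -4 + (12/5 + Y/5) = -8/5 + Y/5)
N(k, J) = -4*k/9 (N(k, J) = k*(-4/9) = -4*k/9)
-N((-10)**2, m(16)) = -(-4)*(-10)**2/9 = -(-4)*100/9 = -1*(-400/9) = 400/9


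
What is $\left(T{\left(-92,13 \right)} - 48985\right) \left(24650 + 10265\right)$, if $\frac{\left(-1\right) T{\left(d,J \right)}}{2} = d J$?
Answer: $-1626794595$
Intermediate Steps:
$T{\left(d,J \right)} = - 2 J d$ ($T{\left(d,J \right)} = - 2 d J = - 2 J d$)
$\left(T{\left(-92,13 \right)} - 48985\right) \left(24650 + 10265\right) = \left(\left(-2\right) 13 \left(-92\right) - 48985\right) \left(24650 + 10265\right) = \left(2392 - 48985\right) 34915 = \left(-46593\right) 34915 = -1626794595$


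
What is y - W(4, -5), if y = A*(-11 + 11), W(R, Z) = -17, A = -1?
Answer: 17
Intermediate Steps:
y = 0 (y = -(-11 + 11) = -1*0 = 0)
y - W(4, -5) = 0 - 1*(-17) = 0 + 17 = 17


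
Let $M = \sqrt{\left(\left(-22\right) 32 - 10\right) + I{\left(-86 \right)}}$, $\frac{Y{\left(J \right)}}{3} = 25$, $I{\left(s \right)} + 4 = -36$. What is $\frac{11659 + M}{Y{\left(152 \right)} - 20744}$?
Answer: $- \frac{11659}{20669} - \frac{i \sqrt{754}}{20669} \approx -0.56408 - 0.0013285 i$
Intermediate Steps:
$I{\left(s \right)} = -40$ ($I{\left(s \right)} = -4 - 36 = -40$)
$Y{\left(J \right)} = 75$ ($Y{\left(J \right)} = 3 \cdot 25 = 75$)
$M = i \sqrt{754}$ ($M = \sqrt{\left(\left(-22\right) 32 - 10\right) - 40} = \sqrt{\left(-704 - 10\right) - 40} = \sqrt{-714 - 40} = \sqrt{-754} = i \sqrt{754} \approx 27.459 i$)
$\frac{11659 + M}{Y{\left(152 \right)} - 20744} = \frac{11659 + i \sqrt{754}}{75 - 20744} = \frac{11659 + i \sqrt{754}}{-20669} = \left(11659 + i \sqrt{754}\right) \left(- \frac{1}{20669}\right) = - \frac{11659}{20669} - \frac{i \sqrt{754}}{20669}$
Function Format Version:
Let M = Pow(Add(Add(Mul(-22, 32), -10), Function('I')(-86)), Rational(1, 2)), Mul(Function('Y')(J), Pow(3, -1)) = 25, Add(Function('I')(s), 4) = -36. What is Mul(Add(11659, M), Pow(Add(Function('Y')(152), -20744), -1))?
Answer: Add(Rational(-11659, 20669), Mul(Rational(-1, 20669), I, Pow(754, Rational(1, 2)))) ≈ Add(-0.56408, Mul(-0.0013285, I))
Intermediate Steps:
Function('I')(s) = -40 (Function('I')(s) = Add(-4, -36) = -40)
Function('Y')(J) = 75 (Function('Y')(J) = Mul(3, 25) = 75)
M = Mul(I, Pow(754, Rational(1, 2))) (M = Pow(Add(Add(Mul(-22, 32), -10), -40), Rational(1, 2)) = Pow(Add(Add(-704, -10), -40), Rational(1, 2)) = Pow(Add(-714, -40), Rational(1, 2)) = Pow(-754, Rational(1, 2)) = Mul(I, Pow(754, Rational(1, 2))) ≈ Mul(27.459, I))
Mul(Add(11659, M), Pow(Add(Function('Y')(152), -20744), -1)) = Mul(Add(11659, Mul(I, Pow(754, Rational(1, 2)))), Pow(Add(75, -20744), -1)) = Mul(Add(11659, Mul(I, Pow(754, Rational(1, 2)))), Pow(-20669, -1)) = Mul(Add(11659, Mul(I, Pow(754, Rational(1, 2)))), Rational(-1, 20669)) = Add(Rational(-11659, 20669), Mul(Rational(-1, 20669), I, Pow(754, Rational(1, 2))))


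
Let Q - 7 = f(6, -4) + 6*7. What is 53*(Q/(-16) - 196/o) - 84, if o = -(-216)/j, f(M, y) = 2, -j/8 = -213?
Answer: -11837191/144 ≈ -82203.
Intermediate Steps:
j = 1704 (j = -8*(-213) = 1704)
Q = 51 (Q = 7 + (2 + 6*7) = 7 + (2 + 42) = 7 + 44 = 51)
o = 9/71 (o = -(-216)/1704 = -1*(-9/71) = 9/71 ≈ 0.12676)
53*(Q/(-16) - 196/o) - 84 = 53*(51/(-16) - 196/9/71) - 84 = 53*(51*(-1/16) - 196*71/9) - 84 = 53*(-51/16 - 13916/9) - 84 = 53*(-223115/144) - 84 = -11825095/144 - 84 = -11837191/144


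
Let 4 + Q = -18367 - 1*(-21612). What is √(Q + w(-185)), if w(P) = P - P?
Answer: √3241 ≈ 56.930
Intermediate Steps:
w(P) = 0
Q = 3241 (Q = -4 + (-18367 - 1*(-21612)) = -4 + (-18367 + 21612) = -4 + 3245 = 3241)
√(Q + w(-185)) = √(3241 + 0) = √3241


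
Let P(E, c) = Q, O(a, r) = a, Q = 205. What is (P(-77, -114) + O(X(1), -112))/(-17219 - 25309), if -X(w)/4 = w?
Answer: -67/14176 ≈ -0.0047263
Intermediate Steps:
X(w) = -4*w
P(E, c) = 205
(P(-77, -114) + O(X(1), -112))/(-17219 - 25309) = (205 - 4*1)/(-17219 - 25309) = (205 - 4)/(-42528) = 201*(-1/42528) = -67/14176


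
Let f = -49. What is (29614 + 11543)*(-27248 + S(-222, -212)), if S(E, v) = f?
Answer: -1123462629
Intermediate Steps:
S(E, v) = -49
(29614 + 11543)*(-27248 + S(-222, -212)) = (29614 + 11543)*(-27248 - 49) = 41157*(-27297) = -1123462629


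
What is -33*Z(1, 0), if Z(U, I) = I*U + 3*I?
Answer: 0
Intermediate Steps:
Z(U, I) = 3*I + I*U
-33*Z(1, 0) = -0*(3 + 1) = -0*4 = -33*0 = 0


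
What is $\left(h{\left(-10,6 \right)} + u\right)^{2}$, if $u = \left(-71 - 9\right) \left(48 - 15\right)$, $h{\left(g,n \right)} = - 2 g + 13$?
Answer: $6796449$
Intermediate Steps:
$h{\left(g,n \right)} = 13 - 2 g$
$u = -2640$ ($u = \left(-80\right) 33 = -2640$)
$\left(h{\left(-10,6 \right)} + u\right)^{2} = \left(\left(13 - -20\right) - 2640\right)^{2} = \left(\left(13 + 20\right) - 2640\right)^{2} = \left(33 - 2640\right)^{2} = \left(-2607\right)^{2} = 6796449$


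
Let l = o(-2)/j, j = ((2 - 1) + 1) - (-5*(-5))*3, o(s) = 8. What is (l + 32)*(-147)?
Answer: -342216/73 ≈ -4687.9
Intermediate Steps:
j = -73 (j = (1 + 1) - 25*3 = 2 - 1*75 = 2 - 75 = -73)
l = -8/73 (l = 8/(-73) = 8*(-1/73) = -8/73 ≈ -0.10959)
(l + 32)*(-147) = (-8/73 + 32)*(-147) = (2328/73)*(-147) = -342216/73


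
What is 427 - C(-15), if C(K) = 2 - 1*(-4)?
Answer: 421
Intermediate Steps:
C(K) = 6 (C(K) = 2 + 4 = 6)
427 - C(-15) = 427 - 1*6 = 427 - 6 = 421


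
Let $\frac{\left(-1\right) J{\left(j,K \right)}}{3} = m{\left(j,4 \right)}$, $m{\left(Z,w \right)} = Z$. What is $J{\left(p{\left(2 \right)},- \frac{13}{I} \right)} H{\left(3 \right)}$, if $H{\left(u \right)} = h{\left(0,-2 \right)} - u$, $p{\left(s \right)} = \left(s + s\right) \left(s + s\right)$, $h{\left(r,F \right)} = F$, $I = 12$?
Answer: $240$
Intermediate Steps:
$p{\left(s \right)} = 4 s^{2}$ ($p{\left(s \right)} = 2 s 2 s = 4 s^{2}$)
$J{\left(j,K \right)} = - 3 j$
$H{\left(u \right)} = -2 - u$
$J{\left(p{\left(2 \right)},- \frac{13}{I} \right)} H{\left(3 \right)} = - 3 \cdot 4 \cdot 2^{2} \left(-2 - 3\right) = - 3 \cdot 4 \cdot 4 \left(-2 - 3\right) = \left(-3\right) 16 \left(-5\right) = \left(-48\right) \left(-5\right) = 240$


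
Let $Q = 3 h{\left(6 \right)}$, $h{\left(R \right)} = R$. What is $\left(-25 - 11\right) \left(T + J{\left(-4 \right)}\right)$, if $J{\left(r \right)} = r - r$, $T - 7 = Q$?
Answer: $-900$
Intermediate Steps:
$Q = 18$ ($Q = 3 \cdot 6 = 18$)
$T = 25$ ($T = 7 + 18 = 25$)
$J{\left(r \right)} = 0$
$\left(-25 - 11\right) \left(T + J{\left(-4 \right)}\right) = \left(-25 - 11\right) \left(25 + 0\right) = \left(-25 - 11\right) 25 = \left(-36\right) 25 = -900$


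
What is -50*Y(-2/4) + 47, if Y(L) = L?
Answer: 72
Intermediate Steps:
-50*Y(-2/4) + 47 = -(-100)/4 + 47 = -50*(-½) + 47 = 25 + 47 = 72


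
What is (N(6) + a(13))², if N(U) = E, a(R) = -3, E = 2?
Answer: 1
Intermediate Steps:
N(U) = 2
(N(6) + a(13))² = (2 - 3)² = (-1)² = 1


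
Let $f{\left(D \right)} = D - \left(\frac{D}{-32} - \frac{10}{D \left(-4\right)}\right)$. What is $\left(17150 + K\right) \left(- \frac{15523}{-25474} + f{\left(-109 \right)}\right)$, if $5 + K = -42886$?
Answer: $\frac{127823183587189}{44426656} \approx 2.8772 \cdot 10^{6}$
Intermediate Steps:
$K = -42891$ ($K = -5 - 42886 = -42891$)
$f{\left(D \right)} = - \frac{5}{2 D} + \frac{33 D}{32}$ ($f{\left(D \right)} = D - \left(D \left(- \frac{1}{32}\right) - \frac{10}{\left(-4\right) D}\right) = D - \left(- \frac{D}{32} - 10 \left(- \frac{1}{4 D}\right)\right) = D - \left(- \frac{D}{32} + \frac{5}{2 D}\right) = D + \left(- \frac{5}{2 D} + \frac{D}{32}\right) = - \frac{5}{2 D} + \frac{33 D}{32}$)
$\left(17150 + K\right) \left(- \frac{15523}{-25474} + f{\left(-109 \right)}\right) = \left(17150 - 42891\right) \left(- \frac{15523}{-25474} + \frac{-80 + 33 \left(-109\right)^{2}}{32 \left(-109\right)}\right) = - 25741 \left(\left(-15523\right) \left(- \frac{1}{25474}\right) + \frac{1}{32} \left(- \frac{1}{109}\right) \left(-80 + 33 \cdot 11881\right)\right) = - 25741 \left(\frac{15523}{25474} + \frac{1}{32} \left(- \frac{1}{109}\right) \left(-80 + 392073\right)\right) = - 25741 \left(\frac{15523}{25474} + \frac{1}{32} \left(- \frac{1}{109}\right) 391993\right) = - 25741 \left(\frac{15523}{25474} - \frac{391993}{3488}\right) = \left(-25741\right) \left(- \frac{4965742729}{44426656}\right) = \frac{127823183587189}{44426656}$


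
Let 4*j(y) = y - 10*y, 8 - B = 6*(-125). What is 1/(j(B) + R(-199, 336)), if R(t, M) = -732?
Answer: -2/4875 ≈ -0.00041026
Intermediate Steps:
B = 758 (B = 8 - 6*(-125) = 8 - 1*(-750) = 8 + 750 = 758)
j(y) = -9*y/4 (j(y) = (y - 10*y)/4 = (-9*y)/4 = -9*y/4)
1/(j(B) + R(-199, 336)) = 1/(-9/4*758 - 732) = 1/(-3411/2 - 732) = 1/(-4875/2) = -2/4875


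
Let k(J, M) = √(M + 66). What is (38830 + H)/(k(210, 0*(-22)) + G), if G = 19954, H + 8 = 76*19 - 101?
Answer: 7285931/3619655 - 8033*√66/79632410 ≈ 2.0121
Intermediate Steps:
k(J, M) = √(66 + M)
H = 1335 (H = -8 + (76*19 - 101) = -8 + (1444 - 101) = -8 + 1343 = 1335)
(38830 + H)/(k(210, 0*(-22)) + G) = (38830 + 1335)/(√(66 + 0*(-22)) + 19954) = 40165/(√(66 + 0) + 19954) = 40165/(√66 + 19954) = 40165/(19954 + √66)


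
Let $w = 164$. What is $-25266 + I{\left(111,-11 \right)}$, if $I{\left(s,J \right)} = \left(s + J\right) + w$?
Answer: $-25002$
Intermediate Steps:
$I{\left(s,J \right)} = 164 + J + s$ ($I{\left(s,J \right)} = \left(s + J\right) + 164 = \left(J + s\right) + 164 = 164 + J + s$)
$-25266 + I{\left(111,-11 \right)} = -25266 + \left(164 - 11 + 111\right) = -25266 + 264 = -25002$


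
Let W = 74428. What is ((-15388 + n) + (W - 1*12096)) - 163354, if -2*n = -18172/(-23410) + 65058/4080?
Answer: -370648120759/3183760 ≈ -1.1642e+5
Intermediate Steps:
n = -26619159/3183760 (n = -(-18172/(-23410) + 65058/4080)/2 = -(-18172*(-1/23410) + 65058*(1/4080))/2 = -(9086/11705 + 10843/680)/2 = -1/2*26619159/1591880 = -26619159/3183760 ≈ -8.3609)
((-15388 + n) + (W - 1*12096)) - 163354 = ((-15388 - 26619159/3183760) + (74428 - 1*12096)) - 163354 = (-49018318039/3183760 + (74428 - 12096)) - 163354 = (-49018318039/3183760 + 62332) - 163354 = 149431810281/3183760 - 163354 = -370648120759/3183760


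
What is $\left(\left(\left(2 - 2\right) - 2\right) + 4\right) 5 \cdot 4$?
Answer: $40$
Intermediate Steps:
$\left(\left(\left(2 - 2\right) - 2\right) + 4\right) 5 \cdot 4 = \left(\left(0 - 2\right) + 4\right) 5 \cdot 4 = \left(-2 + 4\right) 5 \cdot 4 = 2 \cdot 5 \cdot 4 = 10 \cdot 4 = 40$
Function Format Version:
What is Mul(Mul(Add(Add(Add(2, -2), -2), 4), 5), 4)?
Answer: 40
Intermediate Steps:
Mul(Mul(Add(Add(Add(2, -2), -2), 4), 5), 4) = Mul(Mul(Add(Add(0, -2), 4), 5), 4) = Mul(Mul(Add(-2, 4), 5), 4) = Mul(Mul(2, 5), 4) = Mul(10, 4) = 40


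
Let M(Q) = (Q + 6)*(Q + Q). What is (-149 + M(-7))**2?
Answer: 18225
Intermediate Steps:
M(Q) = 2*Q*(6 + Q) (M(Q) = (6 + Q)*(2*Q) = 2*Q*(6 + Q))
(-149 + M(-7))**2 = (-149 + 2*(-7)*(6 - 7))**2 = (-149 + 2*(-7)*(-1))**2 = (-149 + 14)**2 = (-135)**2 = 18225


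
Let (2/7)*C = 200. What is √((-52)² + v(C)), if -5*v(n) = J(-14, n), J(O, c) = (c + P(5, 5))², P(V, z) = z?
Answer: I*√96701 ≈ 310.97*I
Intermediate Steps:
C = 700 (C = (7/2)*200 = 700)
J(O, c) = (5 + c)² (J(O, c) = (c + 5)² = (5 + c)²)
v(n) = -(5 + n)²/5
√((-52)² + v(C)) = √((-52)² - (5 + 700)²/5) = √(2704 - ⅕*705²) = √(2704 - ⅕*497025) = √(2704 - 99405) = √(-96701) = I*√96701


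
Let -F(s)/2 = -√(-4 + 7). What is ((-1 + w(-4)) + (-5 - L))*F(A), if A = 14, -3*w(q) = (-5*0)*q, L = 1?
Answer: -14*√3 ≈ -24.249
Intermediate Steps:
w(q) = 0 (w(q) = -(-5*0)*q/3 = -0*q = -⅓*0 = 0)
F(s) = 2*√3 (F(s) = -(-2)*√(-4 + 7) = -(-2)*√3 = 2*√3)
((-1 + w(-4)) + (-5 - L))*F(A) = ((-1 + 0) + (-5 - 1*1))*(2*√3) = (-1 + (-5 - 1))*(2*√3) = (-1 - 6)*(2*√3) = -14*√3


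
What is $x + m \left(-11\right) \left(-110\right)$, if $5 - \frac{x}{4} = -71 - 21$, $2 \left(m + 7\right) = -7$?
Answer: $-12317$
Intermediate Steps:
$m = - \frac{21}{2}$ ($m = -7 + \frac{1}{2} \left(-7\right) = -7 - \frac{7}{2} = - \frac{21}{2} \approx -10.5$)
$x = 388$ ($x = 20 - 4 \left(-71 - 21\right) = 20 - -368 = 20 + 368 = 388$)
$x + m \left(-11\right) \left(-110\right) = 388 + \left(- \frac{21}{2}\right) \left(-11\right) \left(-110\right) = 388 + \frac{231}{2} \left(-110\right) = 388 - 12705 = -12317$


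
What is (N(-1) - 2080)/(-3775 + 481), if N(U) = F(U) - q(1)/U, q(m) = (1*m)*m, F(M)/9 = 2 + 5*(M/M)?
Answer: 112/183 ≈ 0.61202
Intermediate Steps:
F(M) = 63 (F(M) = 9*(2 + 5*(M/M)) = 9*(2 + 5*1) = 9*(2 + 5) = 9*7 = 63)
q(m) = m² (q(m) = m*m = m²)
N(U) = 63 - 1/U (N(U) = 63 - 1²/U = 63 - 1/U)
(N(-1) - 2080)/(-3775 + 481) = ((63 - 1/(-1)) - 2080)/(-3775 + 481) = ((63 - 1*(-1)) - 2080)/(-3294) = ((63 + 1) - 2080)*(-1/3294) = (64 - 2080)*(-1/3294) = -2016*(-1/3294) = 112/183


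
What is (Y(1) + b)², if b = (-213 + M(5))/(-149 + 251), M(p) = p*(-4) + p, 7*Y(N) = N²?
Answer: 62001/14161 ≈ 4.3783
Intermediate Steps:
Y(N) = N²/7
M(p) = -3*p (M(p) = -4*p + p = -3*p)
b = -38/17 (b = (-213 - 3*5)/(-149 + 251) = (-213 - 15)/102 = -228*1/102 = -38/17 ≈ -2.2353)
(Y(1) + b)² = ((⅐)*1² - 38/17)² = ((⅐)*1 - 38/17)² = (⅐ - 38/17)² = (-249/119)² = 62001/14161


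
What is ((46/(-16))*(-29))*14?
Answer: 4669/4 ≈ 1167.3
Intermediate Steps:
((46/(-16))*(-29))*14 = ((46*(-1/16))*(-29))*14 = -23/8*(-29)*14 = (667/8)*14 = 4669/4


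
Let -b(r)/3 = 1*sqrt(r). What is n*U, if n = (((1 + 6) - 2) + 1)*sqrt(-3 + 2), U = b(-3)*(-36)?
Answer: -648*sqrt(3) ≈ -1122.4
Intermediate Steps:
b(r) = -3*sqrt(r)
U = 108*I*sqrt(3) (U = -3*I*sqrt(3)*(-36) = 108*I*sqrt(3) ≈ 187.06*I)
n = 6*I (n = ((7 - 2) + 1)*sqrt(-1) = (5 + 1)*I = 6*I ≈ 6.0*I)
n*U = (6*I)*(108*I*sqrt(3)) = -648*sqrt(3)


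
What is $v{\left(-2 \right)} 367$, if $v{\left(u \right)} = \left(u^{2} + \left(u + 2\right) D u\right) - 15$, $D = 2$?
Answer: $-4037$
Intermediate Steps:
$v{\left(u \right)} = -15 + u^{2} + u \left(4 + 2 u\right)$ ($v{\left(u \right)} = \left(u^{2} + \left(u + 2\right) 2 u\right) - 15 = \left(u^{2} + \left(2 + u\right) 2 u\right) - 15 = \left(u^{2} + \left(4 + 2 u\right) u\right) - 15 = \left(u^{2} + u \left(4 + 2 u\right)\right) - 15 = -15 + u^{2} + u \left(4 + 2 u\right)$)
$v{\left(-2 \right)} 367 = \left(-15 + 3 \left(-2\right)^{2} + 4 \left(-2\right)\right) 367 = \left(-15 + 3 \cdot 4 - 8\right) 367 = \left(-15 + 12 - 8\right) 367 = \left(-11\right) 367 = -4037$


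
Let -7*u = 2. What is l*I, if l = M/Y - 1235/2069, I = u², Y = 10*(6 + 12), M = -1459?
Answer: -3240971/4562145 ≈ -0.71041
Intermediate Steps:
u = -2/7 (u = -⅐*2 = -2/7 ≈ -0.28571)
Y = 180 (Y = 10*18 = 180)
I = 4/49 (I = (-2/7)² = 4/49 ≈ 0.081633)
l = -3240971/372420 (l = -1459/180 - 1235/2069 = -3240971/372420 ≈ -8.7025)
l*I = -3240971/372420*4/49 = -3240971/4562145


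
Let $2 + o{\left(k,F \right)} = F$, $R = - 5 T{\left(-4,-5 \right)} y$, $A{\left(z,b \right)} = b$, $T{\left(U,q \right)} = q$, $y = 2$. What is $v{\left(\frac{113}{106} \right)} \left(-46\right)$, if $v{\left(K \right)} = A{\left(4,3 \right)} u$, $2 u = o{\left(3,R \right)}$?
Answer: $-3312$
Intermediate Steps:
$R = 50$ ($R = \left(-5\right) \left(-5\right) 2 = 25 \cdot 2 = 50$)
$o{\left(k,F \right)} = -2 + F$
$u = 24$ ($u = \frac{-2 + 50}{2} = \frac{1}{2} \cdot 48 = 24$)
$v{\left(K \right)} = 72$ ($v{\left(K \right)} = 3 \cdot 24 = 72$)
$v{\left(\frac{113}{106} \right)} \left(-46\right) = 72 \left(-46\right) = -3312$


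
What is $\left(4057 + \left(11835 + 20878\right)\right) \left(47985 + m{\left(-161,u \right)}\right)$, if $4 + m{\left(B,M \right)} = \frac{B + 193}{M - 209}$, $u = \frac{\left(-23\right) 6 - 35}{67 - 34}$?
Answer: $\frac{1247328905678}{707} \approx 1.7643 \cdot 10^{9}$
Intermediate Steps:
$u = - \frac{173}{33}$ ($u = \frac{-138 - 35}{33} = \left(-173\right) \frac{1}{33} = - \frac{173}{33} \approx -5.2424$)
$m{\left(B,M \right)} = -4 + \frac{193 + B}{-209 + M}$ ($m{\left(B,M \right)} = -4 + \frac{B + 193}{M - 209} = -4 + \frac{193 + B}{-209 + M}$)
$\left(4057 + \left(11835 + 20878\right)\right) \left(47985 + m{\left(-161,u \right)}\right) = \left(4057 + \left(11835 + 20878\right)\right) \left(47985 + \frac{1029 - 161 - - \frac{692}{33}}{-209 - \frac{173}{33}}\right) = \left(4057 + 32713\right) \left(47985 + \frac{1029 - 161 + \frac{692}{33}}{- \frac{7070}{33}}\right) = 36770 \left(47985 - \frac{14668}{3535}\right) = 36770 \cdot \frac{169612307}{3535} = \frac{1247328905678}{707}$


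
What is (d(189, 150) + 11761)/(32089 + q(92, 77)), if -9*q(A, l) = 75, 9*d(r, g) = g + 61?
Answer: 53030/144363 ≈ 0.36734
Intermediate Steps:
d(r, g) = 61/9 + g/9 (d(r, g) = (g + 61)/9 = (61 + g)/9 = 61/9 + g/9)
q(A, l) = -25/3 (q(A, l) = -⅑*75 = -25/3)
(d(189, 150) + 11761)/(32089 + q(92, 77)) = ((61/9 + (⅑)*150) + 11761)/(32089 - 25/3) = ((61/9 + 50/3) + 11761)/(96242/3) = (211/9 + 11761)*(3/96242) = (106060/9)*(3/96242) = 53030/144363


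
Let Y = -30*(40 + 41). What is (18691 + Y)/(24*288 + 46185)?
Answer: 16261/53097 ≈ 0.30625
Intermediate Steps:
Y = -2430 (Y = -30*81 = -2430)
(18691 + Y)/(24*288 + 46185) = (18691 - 2430)/(24*288 + 46185) = 16261/(6912 + 46185) = 16261/53097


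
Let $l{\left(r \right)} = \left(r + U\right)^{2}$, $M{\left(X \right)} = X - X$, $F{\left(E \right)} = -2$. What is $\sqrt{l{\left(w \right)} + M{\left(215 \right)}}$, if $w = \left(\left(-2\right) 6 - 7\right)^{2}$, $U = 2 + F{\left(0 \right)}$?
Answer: $361$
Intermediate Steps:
$M{\left(X \right)} = 0$
$U = 0$ ($U = 2 - 2 = 0$)
$w = 361$ ($w = \left(-12 - 7\right)^{2} = \left(-19\right)^{2} = 361$)
$l{\left(r \right)} = r^{2}$ ($l{\left(r \right)} = \left(r + 0\right)^{2} = r^{2}$)
$\sqrt{l{\left(w \right)} + M{\left(215 \right)}} = \sqrt{361^{2} + 0} = \sqrt{130321 + 0} = \sqrt{130321} = 361$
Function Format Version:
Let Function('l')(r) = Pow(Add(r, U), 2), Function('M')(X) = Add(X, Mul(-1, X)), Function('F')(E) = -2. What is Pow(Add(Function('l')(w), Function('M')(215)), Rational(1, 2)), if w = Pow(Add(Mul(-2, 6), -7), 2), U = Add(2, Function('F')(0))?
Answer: 361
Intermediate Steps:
Function('M')(X) = 0
U = 0 (U = Add(2, -2) = 0)
w = 361 (w = Pow(Add(-12, -7), 2) = Pow(-19, 2) = 361)
Function('l')(r) = Pow(r, 2) (Function('l')(r) = Pow(Add(r, 0), 2) = Pow(r, 2))
Pow(Add(Function('l')(w), Function('M')(215)), Rational(1, 2)) = Pow(Add(Pow(361, 2), 0), Rational(1, 2)) = Pow(Add(130321, 0), Rational(1, 2)) = Pow(130321, Rational(1, 2)) = 361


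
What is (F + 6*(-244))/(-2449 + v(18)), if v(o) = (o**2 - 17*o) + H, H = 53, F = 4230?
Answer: -1383/1189 ≈ -1.1632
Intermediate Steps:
v(o) = 53 + o**2 - 17*o (v(o) = (o**2 - 17*o) + 53 = 53 + o**2 - 17*o)
(F + 6*(-244))/(-2449 + v(18)) = (4230 + 6*(-244))/(-2449 + (53 + 18**2 - 17*18)) = (4230 - 1464)/(-2449 + (53 + 324 - 306)) = 2766/(-2449 + 71) = 2766/(-2378) = 2766*(-1/2378) = -1383/1189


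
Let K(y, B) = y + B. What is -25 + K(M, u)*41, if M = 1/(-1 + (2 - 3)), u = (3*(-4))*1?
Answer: -1075/2 ≈ -537.50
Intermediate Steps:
u = -12 (u = -12*1 = -12)
M = -1/2 (M = 1/(-1 - 1) = 1/(-2) = -1/2 ≈ -0.50000)
K(y, B) = B + y
-25 + K(M, u)*41 = -25 + (-12 - 1/2)*41 = -25 - 25/2*41 = -25 - 1025/2 = -1075/2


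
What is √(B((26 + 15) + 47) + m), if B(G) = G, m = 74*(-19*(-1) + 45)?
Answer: 6*√134 ≈ 69.455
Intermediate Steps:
m = 4736 (m = 74*(19 + 45) = 74*64 = 4736)
√(B((26 + 15) + 47) + m) = √(((26 + 15) + 47) + 4736) = √((41 + 47) + 4736) = √(88 + 4736) = √4824 = 6*√134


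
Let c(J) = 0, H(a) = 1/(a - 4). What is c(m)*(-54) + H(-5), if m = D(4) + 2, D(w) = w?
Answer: -⅑ ≈ -0.11111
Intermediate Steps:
H(a) = 1/(-4 + a)
m = 6 (m = 4 + 2 = 6)
c(m)*(-54) + H(-5) = 0*(-54) + 1/(-4 - 5) = 0 + 1/(-9) = 0 - ⅑ = -⅑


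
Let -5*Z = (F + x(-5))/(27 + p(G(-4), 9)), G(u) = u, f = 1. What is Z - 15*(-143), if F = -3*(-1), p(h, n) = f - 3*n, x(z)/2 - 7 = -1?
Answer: 2142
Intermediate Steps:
x(z) = 12 (x(z) = 14 + 2*(-1) = 14 - 2 = 12)
p(h, n) = 1 - 3*n
F = 3
Z = -3 (Z = -(3 + 12)/(5*(27 + (1 - 3*9))) = -3/(27 + (1 - 27)) = -3/(27 - 26) = -3/1 = -3 ≈ -3.0000)
Z - 15*(-143) = -3 - 15*(-143) = -3 + 2145 = 2142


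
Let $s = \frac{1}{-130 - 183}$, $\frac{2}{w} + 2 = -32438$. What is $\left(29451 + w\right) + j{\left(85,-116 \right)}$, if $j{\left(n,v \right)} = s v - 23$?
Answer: $\frac{149403717287}{5076860} \approx 29428.0$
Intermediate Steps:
$w = - \frac{1}{16220}$ ($w = \frac{2}{-2 - 32438} = \frac{2}{-32440} = 2 \left(- \frac{1}{32440}\right) = - \frac{1}{16220} \approx -6.1652 \cdot 10^{-5}$)
$s = - \frac{1}{313}$ ($s = \frac{1}{-313} = - \frac{1}{313} \approx -0.0031949$)
$j{\left(n,v \right)} = -23 - \frac{v}{313}$ ($j{\left(n,v \right)} = - \frac{v}{313} - 23 = -23 - \frac{v}{313}$)
$\left(29451 + w\right) + j{\left(85,-116 \right)} = \left(29451 - \frac{1}{16220}\right) - \frac{7083}{313} = \frac{477695219}{16220} + \left(-23 + \frac{116}{313}\right) = \frac{477695219}{16220} - \frac{7083}{313} = \frac{149403717287}{5076860}$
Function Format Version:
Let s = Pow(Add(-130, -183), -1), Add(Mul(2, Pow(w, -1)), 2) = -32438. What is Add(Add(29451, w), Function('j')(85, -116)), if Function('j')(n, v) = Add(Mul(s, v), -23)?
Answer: Rational(149403717287, 5076860) ≈ 29428.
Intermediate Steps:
w = Rational(-1, 16220) (w = Mul(2, Pow(Add(-2, -32438), -1)) = Mul(2, Pow(-32440, -1)) = Mul(2, Rational(-1, 32440)) = Rational(-1, 16220) ≈ -6.1652e-5)
s = Rational(-1, 313) (s = Pow(-313, -1) = Rational(-1, 313) ≈ -0.0031949)
Function('j')(n, v) = Add(-23, Mul(Rational(-1, 313), v)) (Function('j')(n, v) = Add(Mul(Rational(-1, 313), v), -23) = Add(-23, Mul(Rational(-1, 313), v)))
Add(Add(29451, w), Function('j')(85, -116)) = Add(Add(29451, Rational(-1, 16220)), Add(-23, Mul(Rational(-1, 313), -116))) = Add(Rational(477695219, 16220), Add(-23, Rational(116, 313))) = Add(Rational(477695219, 16220), Rational(-7083, 313)) = Rational(149403717287, 5076860)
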